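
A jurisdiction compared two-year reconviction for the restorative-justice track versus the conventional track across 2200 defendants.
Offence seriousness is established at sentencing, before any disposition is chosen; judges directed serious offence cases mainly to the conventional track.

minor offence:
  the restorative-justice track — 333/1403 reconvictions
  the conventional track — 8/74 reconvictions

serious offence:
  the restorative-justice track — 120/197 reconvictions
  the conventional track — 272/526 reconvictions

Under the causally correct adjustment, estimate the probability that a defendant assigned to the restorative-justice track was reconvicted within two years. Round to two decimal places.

0.36

Nothing the disposition does changes offence seriousness; the imbalance is an allocation artefact. With offence seriousness also predicting the outcome, the pooled figure is confounded, and the within-stratum comparison is the causal one.
Standardising the restorative-justice track to the population offence seriousness mix: 0.671·333/1403 + 0.329·120/197 = 0.360.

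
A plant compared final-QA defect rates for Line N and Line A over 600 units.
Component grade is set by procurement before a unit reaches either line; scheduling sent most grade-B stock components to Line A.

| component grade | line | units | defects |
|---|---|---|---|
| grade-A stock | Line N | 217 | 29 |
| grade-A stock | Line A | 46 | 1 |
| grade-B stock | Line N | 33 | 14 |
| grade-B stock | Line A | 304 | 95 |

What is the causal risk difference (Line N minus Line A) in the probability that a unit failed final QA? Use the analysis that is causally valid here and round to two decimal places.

+0.11

Here component grade is a common cause — it drives both which line a case falls under and the outcome. The crude comparison mixes populations; the stratum-specific rates are the causally relevant ones.
Adjusting over the population distribution of component grade: 0.438·(0.134−0.022) + 0.562·(0.424−0.312) = +0.112.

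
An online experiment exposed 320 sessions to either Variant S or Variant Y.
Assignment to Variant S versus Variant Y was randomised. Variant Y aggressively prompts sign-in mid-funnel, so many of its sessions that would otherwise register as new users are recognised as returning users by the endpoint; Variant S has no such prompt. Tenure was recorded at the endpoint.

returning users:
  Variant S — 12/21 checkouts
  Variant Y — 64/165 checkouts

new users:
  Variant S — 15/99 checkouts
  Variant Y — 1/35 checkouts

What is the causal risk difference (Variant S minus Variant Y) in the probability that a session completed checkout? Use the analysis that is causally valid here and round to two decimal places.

-0.10

User tenure lies on the pathway variant → user tenure → outcome, so adjusting for it blocks the indirect effect. For the total causal effect of variant, use the unadjusted pooled rates.
The causal difference is the pooled difference: 0.225 − 0.325 = -0.100.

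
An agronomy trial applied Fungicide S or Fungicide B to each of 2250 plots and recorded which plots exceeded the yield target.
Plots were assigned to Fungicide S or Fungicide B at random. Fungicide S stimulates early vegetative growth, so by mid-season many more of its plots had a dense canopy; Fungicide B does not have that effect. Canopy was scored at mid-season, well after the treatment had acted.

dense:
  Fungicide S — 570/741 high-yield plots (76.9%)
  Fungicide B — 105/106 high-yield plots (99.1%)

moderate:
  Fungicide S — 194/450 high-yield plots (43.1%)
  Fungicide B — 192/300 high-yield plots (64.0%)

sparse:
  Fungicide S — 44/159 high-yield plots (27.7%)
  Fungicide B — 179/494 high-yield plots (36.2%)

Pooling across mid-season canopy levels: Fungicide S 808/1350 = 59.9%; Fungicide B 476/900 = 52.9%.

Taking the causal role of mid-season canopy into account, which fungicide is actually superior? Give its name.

Fungicide S

The mid-season canopy-specific comparison favours Fungicide B throughout, but the pooled figures favour Fungicide S. The question is whether to condition on mid-season canopy.
The distribution of mid-season canopy is itself part of what the fungicide does — it is an intermediate outcome. Holding it fixed would remove that part of the effect; the total effect is the pooled difference.
Pooled: Fungicide S 59.9% vs Fungicide B 52.9%; Fungicide S is higher overall.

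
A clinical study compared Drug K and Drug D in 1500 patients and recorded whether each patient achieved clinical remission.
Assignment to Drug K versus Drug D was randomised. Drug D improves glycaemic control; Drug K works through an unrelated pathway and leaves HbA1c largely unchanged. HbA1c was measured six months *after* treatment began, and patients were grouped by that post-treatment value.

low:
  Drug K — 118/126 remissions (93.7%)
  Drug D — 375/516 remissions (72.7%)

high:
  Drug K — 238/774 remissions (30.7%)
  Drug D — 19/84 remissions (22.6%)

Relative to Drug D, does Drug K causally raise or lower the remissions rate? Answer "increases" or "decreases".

Drug K is higher inside every HbA1c stratum but Drug D is higher in aggregate. Whether to stratify depends on how HbA1c relates to the drug.
HbA1c is recorded after the drug and is itself shifted by it — it sits on the causal path from drug to outcome. Conditioning on a mediator would strip out part of the effect we want; the pooled comparison gives the total causal effect.
Pooled: Drug K 39.6% vs Drug D 65.7%; Drug D is higher overall.

decreases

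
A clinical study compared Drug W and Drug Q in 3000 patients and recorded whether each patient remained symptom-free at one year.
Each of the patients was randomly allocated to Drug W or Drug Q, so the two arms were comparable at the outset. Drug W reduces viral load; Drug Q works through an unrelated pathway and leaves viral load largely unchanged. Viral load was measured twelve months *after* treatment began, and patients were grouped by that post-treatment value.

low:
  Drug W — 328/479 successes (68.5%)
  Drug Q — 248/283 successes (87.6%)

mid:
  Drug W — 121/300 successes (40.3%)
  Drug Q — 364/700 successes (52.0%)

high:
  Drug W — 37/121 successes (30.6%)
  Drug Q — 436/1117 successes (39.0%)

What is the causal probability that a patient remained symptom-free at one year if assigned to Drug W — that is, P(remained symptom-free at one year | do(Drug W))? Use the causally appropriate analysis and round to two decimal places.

Drug Q is higher inside every viral load stratum but Drug W is higher in aggregate. Whether to stratify depends on how viral load relates to the drug.
The distribution of viral load is itself part of what the drug does — it is an intermediate outcome. Holding it fixed would remove that part of the effect; the total effect is the pooled difference.
So P(outcome | do(Drug W)) is just the pooled rate for Drug W: 486/900 = 0.540.

0.54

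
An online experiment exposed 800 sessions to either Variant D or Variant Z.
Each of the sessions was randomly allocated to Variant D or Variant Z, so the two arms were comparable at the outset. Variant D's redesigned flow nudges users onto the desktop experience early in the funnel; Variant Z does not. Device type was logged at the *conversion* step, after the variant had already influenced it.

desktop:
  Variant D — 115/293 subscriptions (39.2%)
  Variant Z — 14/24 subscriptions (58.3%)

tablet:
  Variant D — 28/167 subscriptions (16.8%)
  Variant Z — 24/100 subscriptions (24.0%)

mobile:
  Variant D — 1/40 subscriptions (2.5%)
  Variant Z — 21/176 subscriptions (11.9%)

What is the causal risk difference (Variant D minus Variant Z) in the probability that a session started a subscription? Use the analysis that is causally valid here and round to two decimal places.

Within every device type level Variant Z has the higher rate, yet pooled Variant D does — Simpson's reversal.
Stratifying would compare variants among sessions the variants themselves sorted into device type groups — a form of selection on an intermediate. The unconditioned pooled rates give the total causal effect.
The causal difference is the pooled difference: 0.288 − 0.197 = +0.091.

+0.09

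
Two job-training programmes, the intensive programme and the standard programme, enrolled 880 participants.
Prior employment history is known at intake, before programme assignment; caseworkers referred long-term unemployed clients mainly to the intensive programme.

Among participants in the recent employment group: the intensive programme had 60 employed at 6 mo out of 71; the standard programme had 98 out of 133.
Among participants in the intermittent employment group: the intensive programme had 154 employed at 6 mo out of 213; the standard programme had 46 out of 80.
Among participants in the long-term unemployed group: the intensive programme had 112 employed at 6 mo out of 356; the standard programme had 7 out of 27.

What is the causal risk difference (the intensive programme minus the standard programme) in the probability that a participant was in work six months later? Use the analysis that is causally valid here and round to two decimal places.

+0.10

Prior employment history is set before the programme has any effect — it is not caused by the programme — and it independently drives the outcome. That makes it a confounder, so the causal comparison is within prior employment history levels.
Adjusting over the population distribution of prior employment history: 0.232·(0.845−0.737) + 0.333·(0.723−0.575) + 0.435·(0.315−0.259) = +0.098.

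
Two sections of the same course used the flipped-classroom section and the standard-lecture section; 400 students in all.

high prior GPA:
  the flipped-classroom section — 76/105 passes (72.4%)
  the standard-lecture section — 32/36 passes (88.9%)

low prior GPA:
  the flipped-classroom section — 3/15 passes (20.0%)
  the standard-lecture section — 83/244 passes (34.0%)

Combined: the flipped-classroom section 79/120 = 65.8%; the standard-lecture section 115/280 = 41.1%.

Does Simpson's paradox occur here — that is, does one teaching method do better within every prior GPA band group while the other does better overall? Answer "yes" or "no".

Within each prior GPA band level (high prior GPA 72.4% vs 88.9%; low prior GPA 20.0% vs 34.0%), the standard-lecture section has the higher rate every time. Pooled: 65.8% vs 41.1% — the flipped-classroom section has the higher rate overall. The two comparisons disagree.

yes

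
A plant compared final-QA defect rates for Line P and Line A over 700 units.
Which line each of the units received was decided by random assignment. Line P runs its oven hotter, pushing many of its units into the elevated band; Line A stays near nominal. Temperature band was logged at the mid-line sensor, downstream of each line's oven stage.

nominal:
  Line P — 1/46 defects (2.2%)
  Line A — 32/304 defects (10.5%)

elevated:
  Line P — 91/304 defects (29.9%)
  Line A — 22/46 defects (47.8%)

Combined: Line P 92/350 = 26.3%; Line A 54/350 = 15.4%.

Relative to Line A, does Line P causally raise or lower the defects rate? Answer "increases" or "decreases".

increases

Line P is lower inside every in-process temperature band stratum but Line A is lower in aggregate. Whether to stratify depends on how in-process temperature band relates to the line.
In-process temperature band lies on the pathway line → in-process temperature band → outcome, so adjusting for it blocks the indirect effect. For the total causal effect of line, use the unadjusted pooled rates.
Pooled: Line P 26.3% vs Line A 15.4%; Line A is lower overall.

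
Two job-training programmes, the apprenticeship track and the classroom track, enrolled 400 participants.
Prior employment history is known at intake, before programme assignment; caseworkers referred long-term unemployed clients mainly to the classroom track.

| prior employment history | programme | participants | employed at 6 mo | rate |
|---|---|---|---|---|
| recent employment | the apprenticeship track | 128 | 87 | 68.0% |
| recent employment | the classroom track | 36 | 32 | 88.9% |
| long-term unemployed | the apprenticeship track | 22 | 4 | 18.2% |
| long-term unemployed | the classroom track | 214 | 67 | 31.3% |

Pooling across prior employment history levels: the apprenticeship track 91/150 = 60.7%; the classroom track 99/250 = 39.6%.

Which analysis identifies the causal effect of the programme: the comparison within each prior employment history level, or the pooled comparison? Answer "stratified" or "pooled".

stratified

Prior employment history is set before the programme has any effect — it is not caused by the programme — and it independently drives the outcome. That makes it a confounder, so the causal comparison is within prior employment history levels.
Within each level — recent employment: 68.0% vs 88.9%; long-term unemployed: 18.2% vs 31.3% — the classroom track is higher every time.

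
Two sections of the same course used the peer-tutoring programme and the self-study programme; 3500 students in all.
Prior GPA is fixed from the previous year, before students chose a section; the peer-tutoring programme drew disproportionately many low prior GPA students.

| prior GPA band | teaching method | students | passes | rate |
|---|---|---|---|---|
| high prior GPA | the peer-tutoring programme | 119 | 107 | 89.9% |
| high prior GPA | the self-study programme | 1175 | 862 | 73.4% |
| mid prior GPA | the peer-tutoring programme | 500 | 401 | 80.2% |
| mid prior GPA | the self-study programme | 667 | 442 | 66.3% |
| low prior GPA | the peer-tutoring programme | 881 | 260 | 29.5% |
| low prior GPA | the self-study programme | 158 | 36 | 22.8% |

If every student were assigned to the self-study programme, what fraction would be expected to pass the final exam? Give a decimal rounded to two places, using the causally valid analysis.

0.56

The imbalance in prior GPA band arose from how students were allocated, not from anything the teaching method did; and prior GPA band independently affects the outcome. The pooled gap is confounded — condition on prior GPA band.
Standardising the self-study programme to the population prior GPA band mix: 0.370·862/1175 + 0.333·442/667 + 0.297·36/158 = 0.560.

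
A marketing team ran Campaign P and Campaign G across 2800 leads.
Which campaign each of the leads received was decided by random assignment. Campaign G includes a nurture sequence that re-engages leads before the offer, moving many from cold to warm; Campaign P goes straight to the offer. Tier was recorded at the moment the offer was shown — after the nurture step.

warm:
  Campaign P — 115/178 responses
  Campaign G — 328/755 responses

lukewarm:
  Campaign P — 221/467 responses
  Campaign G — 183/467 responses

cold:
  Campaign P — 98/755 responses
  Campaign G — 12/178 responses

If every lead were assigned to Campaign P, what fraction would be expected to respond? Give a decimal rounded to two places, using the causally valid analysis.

Because the campaign influences engagement tier, engagement tier is a post-treatment mediator, not a confounder. Stratifying on it would bias the estimate; the causal effect is the crude pooled difference.
So P(outcome | do(Campaign P)) is just the pooled rate for Campaign P: 434/1400 = 0.310.

0.31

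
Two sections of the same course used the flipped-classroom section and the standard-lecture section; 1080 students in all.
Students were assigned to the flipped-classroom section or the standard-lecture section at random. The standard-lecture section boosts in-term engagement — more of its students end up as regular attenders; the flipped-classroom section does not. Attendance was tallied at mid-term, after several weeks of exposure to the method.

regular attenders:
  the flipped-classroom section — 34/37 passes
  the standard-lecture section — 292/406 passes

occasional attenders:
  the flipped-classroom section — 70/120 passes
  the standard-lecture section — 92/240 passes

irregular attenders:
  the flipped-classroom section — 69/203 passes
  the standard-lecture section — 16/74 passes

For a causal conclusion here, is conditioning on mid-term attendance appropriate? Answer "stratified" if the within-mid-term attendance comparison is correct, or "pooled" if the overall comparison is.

the flipped-classroom section is higher inside every mid-term attendance stratum but the standard-lecture section is higher in aggregate. Whether to stratify depends on how mid-term attendance relates to the teaching method.
Mid-term attendance lies on the pathway teaching method → mid-term attendance → outcome, so adjusting for it blocks the indirect effect. For the total causal effect of teaching method, use the unadjusted pooled rates.
Pooled: the flipped-classroom section 48.1% vs the standard-lecture section 55.6%; the standard-lecture section is higher overall.

pooled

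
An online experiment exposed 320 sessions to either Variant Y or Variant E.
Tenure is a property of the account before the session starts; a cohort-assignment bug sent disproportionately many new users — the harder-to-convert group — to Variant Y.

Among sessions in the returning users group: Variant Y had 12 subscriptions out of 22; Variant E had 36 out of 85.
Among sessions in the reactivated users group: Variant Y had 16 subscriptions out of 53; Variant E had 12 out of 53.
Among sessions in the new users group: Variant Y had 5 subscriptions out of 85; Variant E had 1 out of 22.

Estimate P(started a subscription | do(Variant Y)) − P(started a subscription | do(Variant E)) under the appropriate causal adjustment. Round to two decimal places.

+0.07

Nothing the variant does changes user tenure; the imbalance is an allocation artefact. With user tenure also predicting the outcome, the pooled figure is confounded, and the within-stratum comparison is the causal one.
Adjusting over the population distribution of user tenure: 0.334·(0.545−0.424) + 0.331·(0.302−0.226) + 0.334·(0.059−0.045) = +0.070.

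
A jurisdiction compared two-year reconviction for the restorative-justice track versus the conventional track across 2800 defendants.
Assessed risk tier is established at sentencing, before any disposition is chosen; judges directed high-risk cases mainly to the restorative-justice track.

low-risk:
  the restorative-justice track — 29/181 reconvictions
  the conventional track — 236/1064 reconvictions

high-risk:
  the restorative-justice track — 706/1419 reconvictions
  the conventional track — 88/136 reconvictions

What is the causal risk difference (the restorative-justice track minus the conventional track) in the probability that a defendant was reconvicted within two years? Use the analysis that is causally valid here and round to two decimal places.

-0.11

Assessed risk tier is set before the disposition has any effect — it is not caused by the disposition — and it independently drives the outcome. That makes it a confounder, so the causal comparison is within assessed risk tier levels.
Adjusting over the population distribution of assessed risk tier: 0.445·(0.160−0.222) + 0.555·(0.498−0.647) = -0.110.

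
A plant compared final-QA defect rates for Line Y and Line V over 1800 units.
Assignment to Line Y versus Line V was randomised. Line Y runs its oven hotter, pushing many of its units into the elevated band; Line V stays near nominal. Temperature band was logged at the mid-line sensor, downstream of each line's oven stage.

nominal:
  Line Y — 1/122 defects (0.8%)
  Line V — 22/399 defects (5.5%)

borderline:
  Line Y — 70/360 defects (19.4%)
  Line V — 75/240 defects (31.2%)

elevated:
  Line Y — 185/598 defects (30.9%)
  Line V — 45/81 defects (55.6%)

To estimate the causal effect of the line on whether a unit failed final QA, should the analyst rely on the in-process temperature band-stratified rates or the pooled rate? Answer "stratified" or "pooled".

pooled

Within every in-process temperature band level Line Y has the lower rate, yet pooled Line V does — Simpson's reversal.
Stratifying would compare lines among units the lines themselves sorted into in-process temperature band groups — a form of selection on an intermediate. The unconditioned pooled rates give the total causal effect.
Pooled: Line Y 23.7% vs Line V 19.7%; Line V is lower overall.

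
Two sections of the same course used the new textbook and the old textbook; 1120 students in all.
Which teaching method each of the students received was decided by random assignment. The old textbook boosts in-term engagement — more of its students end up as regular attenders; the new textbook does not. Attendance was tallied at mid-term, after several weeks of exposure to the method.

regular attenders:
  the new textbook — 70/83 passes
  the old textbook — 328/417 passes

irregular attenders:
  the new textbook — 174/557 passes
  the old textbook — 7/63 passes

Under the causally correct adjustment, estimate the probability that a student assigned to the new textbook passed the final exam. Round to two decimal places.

0.38

The mid-term attendance-specific comparison favours the new textbook throughout, but the pooled figures favour the old textbook. The question is whether to condition on mid-term attendance.
Mid-term attendance here is a post-treatment variable shaped by the teaching method; conditioning on it would introduce bias rather than remove it. The overall comparison is the causal one.
So P(outcome | do(the new textbook)) is just the pooled rate for the new textbook: 244/640 = 0.381.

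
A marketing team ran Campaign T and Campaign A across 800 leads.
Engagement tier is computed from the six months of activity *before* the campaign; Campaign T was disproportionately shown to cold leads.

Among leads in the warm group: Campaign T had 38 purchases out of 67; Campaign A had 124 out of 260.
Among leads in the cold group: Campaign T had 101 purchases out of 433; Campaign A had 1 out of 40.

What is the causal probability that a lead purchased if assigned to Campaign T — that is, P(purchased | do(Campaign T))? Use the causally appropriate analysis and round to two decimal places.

Nothing the campaign does changes engagement tier; the imbalance is an allocation artefact. With engagement tier also predicting the outcome, the pooled figure is confounded, and the within-stratum comparison is the causal one.
Standardising Campaign T to the population engagement tier mix: 0.409·38/67 + 0.591·101/433 = 0.370.

0.37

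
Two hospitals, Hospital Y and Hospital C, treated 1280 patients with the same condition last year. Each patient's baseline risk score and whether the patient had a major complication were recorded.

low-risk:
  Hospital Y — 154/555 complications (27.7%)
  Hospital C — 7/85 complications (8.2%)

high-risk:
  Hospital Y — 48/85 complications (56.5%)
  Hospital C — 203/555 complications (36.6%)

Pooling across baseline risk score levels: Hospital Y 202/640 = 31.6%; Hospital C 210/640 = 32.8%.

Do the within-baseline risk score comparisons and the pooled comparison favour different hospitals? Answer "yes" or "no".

Within each baseline risk score level (low-risk 27.7% vs 8.2%; high-risk 56.5% vs 36.6%), Hospital C has the lower rate every time. Pooled: 31.6% vs 32.8% — Hospital Y has the lower rate overall. The two comparisons disagree.

yes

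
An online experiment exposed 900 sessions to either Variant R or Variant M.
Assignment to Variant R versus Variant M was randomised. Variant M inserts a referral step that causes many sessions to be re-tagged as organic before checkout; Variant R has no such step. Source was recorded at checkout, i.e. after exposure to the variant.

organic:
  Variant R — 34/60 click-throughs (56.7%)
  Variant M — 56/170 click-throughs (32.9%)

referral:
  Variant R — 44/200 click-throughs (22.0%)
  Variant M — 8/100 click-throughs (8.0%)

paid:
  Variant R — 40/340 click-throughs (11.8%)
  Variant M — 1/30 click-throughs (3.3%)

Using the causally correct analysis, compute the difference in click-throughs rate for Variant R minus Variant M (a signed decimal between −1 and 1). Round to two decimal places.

The stratified and pooled comparisons disagree (Variant R wins within each traffic source; Variant M wins overall), so the answer turns on the causal role of traffic source.
Because the variant influences traffic source, traffic source is a post-treatment mediator, not a confounder. Stratifying on it would bias the estimate; the causal effect is the crude pooled difference.
The causal difference is the pooled difference: 0.197 − 0.217 = -0.020.

-0.02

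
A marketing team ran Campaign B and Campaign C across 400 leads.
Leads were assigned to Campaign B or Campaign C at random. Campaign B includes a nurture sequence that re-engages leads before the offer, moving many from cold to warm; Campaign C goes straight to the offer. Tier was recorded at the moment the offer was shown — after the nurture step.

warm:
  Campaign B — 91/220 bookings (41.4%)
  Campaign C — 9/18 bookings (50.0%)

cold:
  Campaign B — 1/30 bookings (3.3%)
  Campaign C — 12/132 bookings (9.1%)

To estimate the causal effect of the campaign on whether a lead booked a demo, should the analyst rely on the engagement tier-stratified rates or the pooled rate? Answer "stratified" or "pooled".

The engagement tier-specific comparison favours Campaign C throughout, but the pooled figures favour Campaign B. The question is whether to condition on engagement tier.
Engagement tier lies on the pathway campaign → engagement tier → outcome, so adjusting for it blocks the indirect effect. For the total causal effect of campaign, use the unadjusted pooled rates.
Pooled: Campaign B 36.8% vs Campaign C 14.0%; Campaign B is higher overall.

pooled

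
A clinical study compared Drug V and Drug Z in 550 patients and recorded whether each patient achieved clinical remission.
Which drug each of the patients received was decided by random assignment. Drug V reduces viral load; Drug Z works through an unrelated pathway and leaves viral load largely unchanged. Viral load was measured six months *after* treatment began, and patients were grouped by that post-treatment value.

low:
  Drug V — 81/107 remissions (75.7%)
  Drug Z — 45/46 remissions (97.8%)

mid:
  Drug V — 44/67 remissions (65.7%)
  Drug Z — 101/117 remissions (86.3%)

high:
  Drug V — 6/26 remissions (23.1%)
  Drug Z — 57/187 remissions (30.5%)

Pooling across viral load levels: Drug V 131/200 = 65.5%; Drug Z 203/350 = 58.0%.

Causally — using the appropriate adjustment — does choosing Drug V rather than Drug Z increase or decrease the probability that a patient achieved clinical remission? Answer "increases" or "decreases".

increases

Drug Z is higher inside every viral load stratum but Drug V is higher in aggregate. Whether to stratify depends on how viral load relates to the drug.
Because the drug influences viral load, viral load is a post-treatment mediator, not a confounder. Stratifying on it would bias the estimate; the causal effect is the crude pooled difference.
Pooled: Drug V 65.5% vs Drug Z 58.0%; Drug V is higher overall.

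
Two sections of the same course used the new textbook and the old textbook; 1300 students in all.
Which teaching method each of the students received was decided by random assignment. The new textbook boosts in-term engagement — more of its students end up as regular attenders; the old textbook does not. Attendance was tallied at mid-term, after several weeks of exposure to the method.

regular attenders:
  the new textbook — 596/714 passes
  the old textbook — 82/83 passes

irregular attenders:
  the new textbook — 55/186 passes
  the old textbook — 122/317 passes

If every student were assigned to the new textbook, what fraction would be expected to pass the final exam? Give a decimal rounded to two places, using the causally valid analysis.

Mid-term attendance is downstream of the teaching method. One should not condition on a consequence of treatment, so the overall rates are the right comparison.
So P(outcome | do(the new textbook)) is just the pooled rate for the new textbook: 651/900 = 0.723.

0.72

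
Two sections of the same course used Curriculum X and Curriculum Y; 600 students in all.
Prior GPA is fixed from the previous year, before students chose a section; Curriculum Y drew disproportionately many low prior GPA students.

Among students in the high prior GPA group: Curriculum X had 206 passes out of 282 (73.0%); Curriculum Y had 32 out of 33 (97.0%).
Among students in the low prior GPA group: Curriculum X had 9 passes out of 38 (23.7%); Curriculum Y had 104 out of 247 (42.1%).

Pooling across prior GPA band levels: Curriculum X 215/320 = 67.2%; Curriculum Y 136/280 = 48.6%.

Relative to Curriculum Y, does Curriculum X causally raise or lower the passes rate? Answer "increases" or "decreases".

Since prior GPA band is a pre-existing factor (not a product of the teaching method) and it affects the outcome on its own, it is a confounder. The stratified rates, not the pooled rate, identify the causal effect.
Within each level — high prior GPA: 73.0% vs 97.0%; low prior GPA: 23.7% vs 42.1% — Curriculum Y is higher every time.

decreases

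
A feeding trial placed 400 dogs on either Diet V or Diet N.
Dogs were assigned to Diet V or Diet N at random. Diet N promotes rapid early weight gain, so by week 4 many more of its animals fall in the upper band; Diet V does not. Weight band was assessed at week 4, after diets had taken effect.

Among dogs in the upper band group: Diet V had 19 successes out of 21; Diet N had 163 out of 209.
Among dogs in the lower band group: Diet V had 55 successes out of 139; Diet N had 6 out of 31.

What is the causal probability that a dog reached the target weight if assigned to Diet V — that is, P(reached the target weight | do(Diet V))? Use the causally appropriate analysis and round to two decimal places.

The week-4 weight band-specific comparison favours Diet V throughout, but the pooled figures favour Diet N. The question is whether to condition on week-4 weight band.
Week-4 weight band is recorded after the diet and is itself shifted by it — it sits on the causal path from diet to outcome. Conditioning on a mediator would strip out part of the effect we want; the pooled comparison gives the total causal effect.
So P(outcome | do(Diet V)) is just the pooled rate for Diet V: 74/160 = 0.463.

0.46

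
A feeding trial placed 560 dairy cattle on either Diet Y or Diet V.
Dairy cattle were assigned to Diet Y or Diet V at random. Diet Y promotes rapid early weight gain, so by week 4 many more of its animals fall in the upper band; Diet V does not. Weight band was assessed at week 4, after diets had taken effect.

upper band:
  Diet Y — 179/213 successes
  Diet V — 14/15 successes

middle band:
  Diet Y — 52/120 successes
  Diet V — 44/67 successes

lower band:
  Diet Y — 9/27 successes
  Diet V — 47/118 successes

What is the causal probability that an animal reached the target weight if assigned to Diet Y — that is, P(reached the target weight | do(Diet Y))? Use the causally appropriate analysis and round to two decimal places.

Within every week-4 weight band level Diet V has the higher rate, yet pooled Diet Y does — Simpson's reversal.
Week-4 weight band is recorded after the diet and is itself shifted by it — it sits on the causal path from diet to outcome. Conditioning on a mediator would strip out part of the effect we want; the pooled comparison gives the total causal effect.
So P(outcome | do(Diet Y)) is just the pooled rate for Diet Y: 240/360 = 0.667.

0.67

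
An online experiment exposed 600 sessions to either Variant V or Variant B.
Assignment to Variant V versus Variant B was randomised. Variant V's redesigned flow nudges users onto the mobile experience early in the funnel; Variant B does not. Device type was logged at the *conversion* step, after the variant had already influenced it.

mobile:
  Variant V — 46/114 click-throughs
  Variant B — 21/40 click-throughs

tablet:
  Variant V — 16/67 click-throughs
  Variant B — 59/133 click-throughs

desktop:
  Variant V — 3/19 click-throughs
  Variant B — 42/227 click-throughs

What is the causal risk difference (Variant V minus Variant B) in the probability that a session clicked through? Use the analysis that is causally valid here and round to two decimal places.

+0.02

Device type lies on the pathway variant → device type → outcome, so adjusting for it blocks the indirect effect. For the total causal effect of variant, use the unadjusted pooled rates.
The causal difference is the pooled difference: 0.325 − 0.305 = +0.020.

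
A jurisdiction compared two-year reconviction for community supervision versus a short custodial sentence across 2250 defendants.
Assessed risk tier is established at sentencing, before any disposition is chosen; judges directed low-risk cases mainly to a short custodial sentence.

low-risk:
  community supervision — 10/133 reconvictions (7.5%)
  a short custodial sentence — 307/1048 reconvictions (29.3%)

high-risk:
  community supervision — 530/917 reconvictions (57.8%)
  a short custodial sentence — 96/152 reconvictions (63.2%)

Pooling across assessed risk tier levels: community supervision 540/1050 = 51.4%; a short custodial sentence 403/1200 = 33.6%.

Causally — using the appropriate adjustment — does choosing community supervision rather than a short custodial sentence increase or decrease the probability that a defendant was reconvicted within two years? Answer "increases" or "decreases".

The imbalance in assessed risk tier arose from how defendants were allocated, not from anything the disposition did; and assessed risk tier independently affects the outcome. The pooled gap is confounded — condition on assessed risk tier.
Within each level — low-risk: 7.5% vs 29.3%; high-risk: 57.8% vs 63.2% — community supervision is lower every time.

decreases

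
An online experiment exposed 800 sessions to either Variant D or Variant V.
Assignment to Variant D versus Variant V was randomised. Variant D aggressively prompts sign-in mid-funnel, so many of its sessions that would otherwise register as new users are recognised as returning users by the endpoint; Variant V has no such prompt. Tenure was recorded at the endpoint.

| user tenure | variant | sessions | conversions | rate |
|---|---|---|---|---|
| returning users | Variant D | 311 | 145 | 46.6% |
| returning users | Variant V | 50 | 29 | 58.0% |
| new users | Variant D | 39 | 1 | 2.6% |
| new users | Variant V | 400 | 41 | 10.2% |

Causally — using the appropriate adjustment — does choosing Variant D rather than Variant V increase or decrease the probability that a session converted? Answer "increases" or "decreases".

The stratified and pooled comparisons disagree (Variant V wins within each user tenure; Variant D wins overall), so the answer turns on the causal role of user tenure.
User tenure here is a post-treatment variable shaped by the variant; conditioning on it would introduce bias rather than remove it. The overall comparison is the causal one.
Pooled: Variant D 41.7% vs Variant V 15.6%; Variant D is higher overall.

increases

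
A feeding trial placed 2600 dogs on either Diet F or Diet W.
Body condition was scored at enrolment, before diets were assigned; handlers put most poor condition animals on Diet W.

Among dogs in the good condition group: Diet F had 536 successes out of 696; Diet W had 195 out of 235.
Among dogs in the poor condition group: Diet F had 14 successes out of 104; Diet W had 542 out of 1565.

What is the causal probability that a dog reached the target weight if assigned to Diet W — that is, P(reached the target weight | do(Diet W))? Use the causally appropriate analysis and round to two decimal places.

0.52

The starting body condition-specific comparison favours Diet W throughout, but the pooled figures favour Diet F. The question is whether to condition on starting body condition.
Here starting body condition is a common cause — it drives both which diet a case falls under and the outcome. The crude comparison mixes populations; the stratum-specific rates are the causally relevant ones.
Standardising Diet W to the population starting body condition mix: 0.358·195/235 + 0.642·542/1565 = 0.519.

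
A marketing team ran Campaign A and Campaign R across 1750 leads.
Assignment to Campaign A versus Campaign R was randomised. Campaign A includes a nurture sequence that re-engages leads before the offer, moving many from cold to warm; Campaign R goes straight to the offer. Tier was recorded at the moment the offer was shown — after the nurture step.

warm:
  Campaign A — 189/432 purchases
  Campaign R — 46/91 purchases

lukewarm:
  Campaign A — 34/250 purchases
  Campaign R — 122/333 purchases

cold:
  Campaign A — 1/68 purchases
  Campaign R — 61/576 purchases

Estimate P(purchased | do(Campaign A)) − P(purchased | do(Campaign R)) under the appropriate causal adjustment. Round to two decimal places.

Within every engagement tier level Campaign R has the higher rate, yet pooled Campaign A does — Simpson's reversal.
Because the campaign influences engagement tier, engagement tier is a post-treatment mediator, not a confounder. Stratifying on it would bias the estimate; the causal effect is the crude pooled difference.
The causal difference is the pooled difference: 0.299 − 0.229 = +0.070.

+0.07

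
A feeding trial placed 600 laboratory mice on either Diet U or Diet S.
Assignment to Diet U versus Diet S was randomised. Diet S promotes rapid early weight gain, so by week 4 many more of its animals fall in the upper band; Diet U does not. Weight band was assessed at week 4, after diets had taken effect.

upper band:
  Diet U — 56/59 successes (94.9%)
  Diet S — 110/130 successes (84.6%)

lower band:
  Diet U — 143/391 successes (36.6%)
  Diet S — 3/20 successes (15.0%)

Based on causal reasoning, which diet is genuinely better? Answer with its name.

The week-4 weight band-specific comparison favours Diet U throughout, but the pooled figures favour Diet S. The question is whether to condition on week-4 weight band.
Week-4 weight band is downstream of the diet. One should not condition on a consequence of treatment, so the overall rates are the right comparison.
Pooled: Diet U 44.2% vs Diet S 75.3%; Diet S is higher overall.

Diet S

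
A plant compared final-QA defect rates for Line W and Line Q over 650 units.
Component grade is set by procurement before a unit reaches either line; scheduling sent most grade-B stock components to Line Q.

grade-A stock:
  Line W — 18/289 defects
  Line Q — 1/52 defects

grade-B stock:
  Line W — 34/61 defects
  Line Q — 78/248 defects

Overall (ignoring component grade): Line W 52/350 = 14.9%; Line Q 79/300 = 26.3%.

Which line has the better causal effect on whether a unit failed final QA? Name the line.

Line Q

Since component grade is a pre-existing factor (not a product of the line) and it affects the outcome on its own, it is a confounder. The stratified rates, not the pooled rate, identify the causal effect.
Within each level — grade-A stock: 6.2% vs 1.9%; grade-B stock: 55.7% vs 31.5% — Line Q is lower every time.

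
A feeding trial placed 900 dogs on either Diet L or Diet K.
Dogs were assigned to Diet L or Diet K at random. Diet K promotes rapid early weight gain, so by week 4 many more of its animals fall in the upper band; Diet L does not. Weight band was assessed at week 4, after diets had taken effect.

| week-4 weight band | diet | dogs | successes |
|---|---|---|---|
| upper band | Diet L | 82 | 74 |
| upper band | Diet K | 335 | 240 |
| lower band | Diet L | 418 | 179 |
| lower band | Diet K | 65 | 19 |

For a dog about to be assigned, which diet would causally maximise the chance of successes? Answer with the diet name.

Diet K

The week-4 weight band-specific comparison favours Diet L throughout, but the pooled figures favour Diet K. The question is whether to condition on week-4 weight band.
The distribution of week-4 weight band is itself part of what the diet does — it is an intermediate outcome. Holding it fixed would remove that part of the effect; the total effect is the pooled difference.
Pooled: Diet L 50.6% vs Diet K 64.8%; Diet K is higher overall.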